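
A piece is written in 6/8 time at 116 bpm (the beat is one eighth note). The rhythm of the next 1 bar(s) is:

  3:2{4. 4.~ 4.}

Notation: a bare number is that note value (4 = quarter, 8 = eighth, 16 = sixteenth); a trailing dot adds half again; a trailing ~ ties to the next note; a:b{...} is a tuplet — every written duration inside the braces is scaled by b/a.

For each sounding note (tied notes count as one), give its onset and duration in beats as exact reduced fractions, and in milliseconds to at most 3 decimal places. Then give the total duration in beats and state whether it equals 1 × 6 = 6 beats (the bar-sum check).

1) 0.0ms=0b +1034.483ms=2b
2) 1034.483ms=2b +2068.966ms=4b
Σ=6b of 6 (116bpm 6/8) — PASS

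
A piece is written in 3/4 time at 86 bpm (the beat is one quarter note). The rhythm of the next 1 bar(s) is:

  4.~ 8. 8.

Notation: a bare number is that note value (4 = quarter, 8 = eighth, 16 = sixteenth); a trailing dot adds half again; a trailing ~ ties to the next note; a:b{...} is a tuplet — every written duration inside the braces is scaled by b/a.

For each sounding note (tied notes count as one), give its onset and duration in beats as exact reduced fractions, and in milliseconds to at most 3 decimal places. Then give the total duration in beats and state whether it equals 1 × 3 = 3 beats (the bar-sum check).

1) 0.0ms=0b +1569.767ms=9/4b
2) 1569.767ms=9/4b +523.256ms=3/4b
Σ=3b of 3 (86bpm 3/4) — PASS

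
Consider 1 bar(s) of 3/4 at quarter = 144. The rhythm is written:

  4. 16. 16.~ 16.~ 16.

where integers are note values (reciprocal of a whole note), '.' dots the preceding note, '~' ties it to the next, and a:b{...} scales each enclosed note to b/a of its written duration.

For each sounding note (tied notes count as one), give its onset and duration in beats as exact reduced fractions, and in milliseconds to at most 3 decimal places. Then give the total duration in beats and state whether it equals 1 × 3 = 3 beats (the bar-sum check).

1) 0.0ms=0b +625.0ms=3/2b
2) 625.0ms=3/2b +156.25ms=3/8b
3) 781.25ms=15/8b +468.75ms=9/8b
Σ=3b of 3 (144bpm 3/4) — PASS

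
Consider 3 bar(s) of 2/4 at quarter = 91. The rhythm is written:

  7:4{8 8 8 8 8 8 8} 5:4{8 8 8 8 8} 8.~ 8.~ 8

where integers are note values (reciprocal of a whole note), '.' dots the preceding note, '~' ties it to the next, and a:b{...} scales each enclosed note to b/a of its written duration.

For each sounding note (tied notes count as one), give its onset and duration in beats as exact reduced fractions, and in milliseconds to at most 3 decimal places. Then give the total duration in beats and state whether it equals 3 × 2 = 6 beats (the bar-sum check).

1) 0.0ms=0b +188.383ms=2/7b
2) 188.383ms=2/7b +188.383ms=2/7b
3) 376.766ms=4/7b +188.383ms=2/7b
4) 565.149ms=6/7b +188.383ms=2/7b
5) 753.532ms=8/7b +188.383ms=2/7b
6) 941.915ms=10/7b +188.383ms=2/7b
7) 1130.298ms=12/7b +188.383ms=2/7b
8) 1318.681ms=2b +263.736ms=2/5b
9) 1582.418ms=12/5b +263.736ms=2/5b
10) 1846.154ms=14/5b +263.736ms=2/5b
11) 2109.89ms=16/5b +263.736ms=2/5b
12) 2373.626ms=18/5b +263.736ms=2/5b
13) 2637.363ms=4b +1318.681ms=2b
Σ=6b of 6 (91bpm 2/4) — PASS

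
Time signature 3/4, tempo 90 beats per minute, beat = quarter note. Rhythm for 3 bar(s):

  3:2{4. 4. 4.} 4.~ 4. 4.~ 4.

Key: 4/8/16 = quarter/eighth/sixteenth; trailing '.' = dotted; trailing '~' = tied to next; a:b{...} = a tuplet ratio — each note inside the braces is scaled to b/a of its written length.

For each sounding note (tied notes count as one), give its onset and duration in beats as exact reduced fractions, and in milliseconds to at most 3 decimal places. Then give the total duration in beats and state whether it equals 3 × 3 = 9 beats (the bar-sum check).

1) 0.0ms=0b +666.667ms=1b
2) 666.667ms=1b +666.667ms=1b
3) 1333.333ms=2b +666.667ms=1b
4) 2000.0ms=3b +2000.0ms=3b
5) 4000.0ms=6b +2000.0ms=3b
Σ=9b of 9 (90bpm 3/4) — PASS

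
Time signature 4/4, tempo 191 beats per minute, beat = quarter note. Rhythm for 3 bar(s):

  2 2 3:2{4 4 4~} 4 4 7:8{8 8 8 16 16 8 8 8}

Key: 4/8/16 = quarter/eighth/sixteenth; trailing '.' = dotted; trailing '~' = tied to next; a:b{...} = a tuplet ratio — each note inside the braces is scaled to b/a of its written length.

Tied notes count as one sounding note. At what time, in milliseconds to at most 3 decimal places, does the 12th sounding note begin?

note 12 onset = 72/7b = 3231.114ms

1. 0.0ms @ 0 + 628.272ms (2)
2. 628.272ms @ 2 + 628.272ms (2)
3. 1256.545ms @ 4 + 209.424ms (2/3)
4. 1465.969ms @ 14/3 + 209.424ms (2/3)
5. 1675.393ms @ 16/3 + 523.56ms (5/3)
6. 2198.953ms @ 7 + 314.136ms (1)
7. 2513.089ms @ 8 + 179.506ms (4/7)
8. 2692.595ms @ 60/7 + 179.506ms (4/7)
9. 2872.102ms @ 64/7 + 179.506ms (4/7)
10. 3051.608ms @ 68/7 + 89.753ms (2/7)
11. 3141.361ms @ 10 + 89.753ms (2/7)
12. 3231.114ms @ 72/7 + 179.506ms (4/7)
13. 3410.621ms @ 76/7 + 179.506ms (4/7)
14. 3590.127ms @ 80/7 + 179.506ms (4/7)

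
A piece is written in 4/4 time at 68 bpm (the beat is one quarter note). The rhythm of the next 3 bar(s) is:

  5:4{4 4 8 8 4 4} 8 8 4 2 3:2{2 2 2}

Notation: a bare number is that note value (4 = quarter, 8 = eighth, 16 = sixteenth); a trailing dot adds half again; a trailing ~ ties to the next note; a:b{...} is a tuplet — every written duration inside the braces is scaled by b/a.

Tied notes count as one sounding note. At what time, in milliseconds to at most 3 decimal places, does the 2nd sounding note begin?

1. 0.0ms @ 0 + 705.882ms (4/5)
2. 705.882ms @ 4/5 + 705.882ms (4/5)
3. 1411.765ms @ 8/5 + 352.941ms (2/5)
4. 1764.706ms @ 2 + 352.941ms (2/5)
5. 2117.647ms @ 12/5 + 705.882ms (4/5)
6. 2823.529ms @ 16/5 + 705.882ms (4/5)
7. 3529.412ms @ 4 + 441.176ms (1/2)
8. 3970.588ms @ 9/2 + 441.176ms (1/2)
9. 4411.765ms @ 5 + 882.353ms (1)
10. 5294.118ms @ 6 + 1764.706ms (2)
11. 7058.824ms @ 8 + 1176.471ms (4/3)
12. 8235.294ms @ 28/3 + 1176.471ms (4/3)
13. 9411.765ms @ 32/3 + 1176.471ms (4/3)

note 2 onset = 4/5b = 705.882ms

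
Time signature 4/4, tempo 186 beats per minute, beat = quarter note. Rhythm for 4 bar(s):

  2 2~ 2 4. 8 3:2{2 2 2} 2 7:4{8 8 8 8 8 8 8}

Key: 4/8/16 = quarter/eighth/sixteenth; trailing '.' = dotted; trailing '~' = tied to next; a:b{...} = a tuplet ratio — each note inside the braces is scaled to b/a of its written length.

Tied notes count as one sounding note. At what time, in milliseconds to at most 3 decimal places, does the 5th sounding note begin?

1. 0.0ms @ 0 + 645.161ms (2)
2. 645.161ms @ 2 + 1290.323ms (4)
3. 1935.484ms @ 6 + 483.871ms (3/2)
4. 2419.355ms @ 15/2 + 161.29ms (1/2)
5. 2580.645ms @ 8 + 430.108ms (4/3)
6. 3010.753ms @ 28/3 + 430.108ms (4/3)
7. 3440.86ms @ 32/3 + 430.108ms (4/3)
8. 3870.968ms @ 12 + 645.161ms (2)
9. 4516.129ms @ 14 + 92.166ms (2/7)
10. 4608.295ms @ 100/7 + 92.166ms (2/7)
11. 4700.461ms @ 102/7 + 92.166ms (2/7)
12. 4792.627ms @ 104/7 + 92.166ms (2/7)
13. 4884.793ms @ 106/7 + 92.166ms (2/7)
14. 4976.959ms @ 108/7 + 92.166ms (2/7)
15. 5069.124ms @ 110/7 + 92.166ms (2/7)

note 5 onset = 8b = 2580.645ms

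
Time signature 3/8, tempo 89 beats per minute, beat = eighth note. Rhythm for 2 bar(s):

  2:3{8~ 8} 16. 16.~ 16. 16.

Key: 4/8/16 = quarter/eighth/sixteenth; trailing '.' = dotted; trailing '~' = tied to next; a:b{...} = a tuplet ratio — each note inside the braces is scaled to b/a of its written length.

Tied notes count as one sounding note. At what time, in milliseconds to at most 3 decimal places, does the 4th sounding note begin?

1. 0.0ms @ 0 + 2022.472ms (3)
2. 2022.472ms @ 3 + 505.618ms (3/4)
3. 2528.09ms @ 15/4 + 1011.236ms (3/2)
4. 3539.326ms @ 21/4 + 505.618ms (3/4)

note 4 onset = 21/4b = 3539.326ms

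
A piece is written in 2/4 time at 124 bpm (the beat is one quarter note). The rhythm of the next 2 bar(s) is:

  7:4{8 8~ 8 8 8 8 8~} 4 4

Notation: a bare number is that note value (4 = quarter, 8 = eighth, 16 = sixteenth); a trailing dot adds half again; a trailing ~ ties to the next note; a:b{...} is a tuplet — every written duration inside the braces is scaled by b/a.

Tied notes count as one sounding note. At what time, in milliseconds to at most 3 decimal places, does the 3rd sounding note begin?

note 3 onset = 6/7b = 414.747ms

1. 0.0ms @ 0 + 138.249ms (2/7)
2. 138.249ms @ 2/7 + 276.498ms (4/7)
3. 414.747ms @ 6/7 + 138.249ms (2/7)
4. 552.995ms @ 8/7 + 138.249ms (2/7)
5. 691.244ms @ 10/7 + 138.249ms (2/7)
6. 829.493ms @ 12/7 + 622.12ms (9/7)
7. 1451.613ms @ 3 + 483.871ms (1)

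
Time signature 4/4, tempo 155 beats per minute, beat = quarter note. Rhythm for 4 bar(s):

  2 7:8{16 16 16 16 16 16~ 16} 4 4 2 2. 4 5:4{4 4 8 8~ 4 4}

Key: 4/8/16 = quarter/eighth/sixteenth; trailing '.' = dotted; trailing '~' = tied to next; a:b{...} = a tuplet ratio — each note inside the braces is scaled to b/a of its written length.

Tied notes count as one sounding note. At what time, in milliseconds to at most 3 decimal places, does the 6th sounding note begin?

1. 0.0ms @ 0 + 774.194ms (2)
2. 774.194ms @ 2 + 110.599ms (2/7)
3. 884.793ms @ 16/7 + 110.599ms (2/7)
4. 995.392ms @ 18/7 + 110.599ms (2/7)
5. 1105.991ms @ 20/7 + 110.599ms (2/7)
6. 1216.59ms @ 22/7 + 110.599ms (2/7)
7. 1327.189ms @ 24/7 + 221.198ms (4/7)
8. 1548.387ms @ 4 + 387.097ms (1)
9. 1935.484ms @ 5 + 387.097ms (1)
10. 2322.581ms @ 6 + 774.194ms (2)
11. 3096.774ms @ 8 + 1161.29ms (3)
12. 4258.065ms @ 11 + 387.097ms (1)
13. 4645.161ms @ 12 + 309.677ms (4/5)
14. 4954.839ms @ 64/5 + 309.677ms (4/5)
15. 5264.516ms @ 68/5 + 154.839ms (2/5)
16. 5419.355ms @ 14 + 464.516ms (6/5)
17. 5883.871ms @ 76/5 + 309.677ms (4/5)

note 6 onset = 22/7b = 1216.59ms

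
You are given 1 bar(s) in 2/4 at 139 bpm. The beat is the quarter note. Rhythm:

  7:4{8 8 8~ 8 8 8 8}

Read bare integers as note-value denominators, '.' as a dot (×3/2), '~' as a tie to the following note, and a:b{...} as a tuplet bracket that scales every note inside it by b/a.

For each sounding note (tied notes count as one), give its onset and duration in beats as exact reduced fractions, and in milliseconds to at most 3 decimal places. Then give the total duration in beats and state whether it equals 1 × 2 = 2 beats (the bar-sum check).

1) 0.0ms=0b +123.33ms=2/7b
2) 123.33ms=2/7b +123.33ms=2/7b
3) 246.66ms=4/7b +246.66ms=4/7b
4) 493.32ms=8/7b +123.33ms=2/7b
5) 616.65ms=10/7b +123.33ms=2/7b
6) 739.979ms=12/7b +123.33ms=2/7b
Σ=2b of 2 (139bpm 2/4) — PASS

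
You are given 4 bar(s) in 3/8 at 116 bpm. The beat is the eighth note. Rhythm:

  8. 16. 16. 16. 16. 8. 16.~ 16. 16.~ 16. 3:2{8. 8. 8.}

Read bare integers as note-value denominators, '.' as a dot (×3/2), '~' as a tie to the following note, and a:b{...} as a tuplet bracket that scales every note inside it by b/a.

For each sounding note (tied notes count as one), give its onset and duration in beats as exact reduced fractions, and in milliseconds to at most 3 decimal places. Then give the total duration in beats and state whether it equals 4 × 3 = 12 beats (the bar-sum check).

1) 0.0ms=0b +775.862ms=3/2b
2) 775.862ms=3/2b +387.931ms=3/4b
3) 1163.793ms=9/4b +387.931ms=3/4b
4) 1551.724ms=3b +387.931ms=3/4b
5) 1939.655ms=15/4b +387.931ms=3/4b
6) 2327.586ms=9/2b +775.862ms=3/2b
7) 3103.448ms=6b +775.862ms=3/2b
8) 3879.31ms=15/2b +775.862ms=3/2b
9) 4655.172ms=9b +517.241ms=1b
10) 5172.414ms=10b +517.241ms=1b
11) 5689.655ms=11b +517.241ms=1b
Σ=12b of 12 (116bpm 3/8) — PASS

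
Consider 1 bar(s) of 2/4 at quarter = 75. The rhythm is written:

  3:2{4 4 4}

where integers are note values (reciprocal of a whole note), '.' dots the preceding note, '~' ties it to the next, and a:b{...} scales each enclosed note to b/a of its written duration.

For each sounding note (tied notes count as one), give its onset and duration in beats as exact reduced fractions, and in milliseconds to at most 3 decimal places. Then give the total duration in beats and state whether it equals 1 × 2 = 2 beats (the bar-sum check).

1) 0.0ms=0b +533.333ms=2/3b
2) 533.333ms=2/3b +533.333ms=2/3b
3) 1066.667ms=4/3b +533.333ms=2/3b
Σ=2b of 2 (75bpm 2/4) — PASS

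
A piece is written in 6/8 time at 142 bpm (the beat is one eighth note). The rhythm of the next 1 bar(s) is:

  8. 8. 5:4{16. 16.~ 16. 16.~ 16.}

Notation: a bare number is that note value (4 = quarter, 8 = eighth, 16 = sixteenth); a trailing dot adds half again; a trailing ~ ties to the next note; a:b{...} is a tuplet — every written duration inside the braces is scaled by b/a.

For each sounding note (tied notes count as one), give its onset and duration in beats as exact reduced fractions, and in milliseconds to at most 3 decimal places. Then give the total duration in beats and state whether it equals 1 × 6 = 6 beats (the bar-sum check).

1) 0.0ms=0b +633.803ms=3/2b
2) 633.803ms=3/2b +633.803ms=3/2b
3) 1267.606ms=3b +253.521ms=3/5b
4) 1521.127ms=18/5b +507.042ms=6/5b
5) 2028.169ms=24/5b +507.042ms=6/5b
Σ=6b of 6 (142bpm 6/8) — PASS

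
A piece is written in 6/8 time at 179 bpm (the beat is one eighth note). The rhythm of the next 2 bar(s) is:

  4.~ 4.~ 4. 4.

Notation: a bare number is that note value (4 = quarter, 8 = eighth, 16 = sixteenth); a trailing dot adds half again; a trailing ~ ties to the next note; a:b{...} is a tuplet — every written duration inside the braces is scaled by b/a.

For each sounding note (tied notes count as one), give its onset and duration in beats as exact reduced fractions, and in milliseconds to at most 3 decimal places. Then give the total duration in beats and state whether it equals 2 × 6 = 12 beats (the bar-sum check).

1) 0.0ms=0b +3016.76ms=9b
2) 3016.76ms=9b +1005.587ms=3b
Σ=12b of 12 (179bpm 6/8) — PASS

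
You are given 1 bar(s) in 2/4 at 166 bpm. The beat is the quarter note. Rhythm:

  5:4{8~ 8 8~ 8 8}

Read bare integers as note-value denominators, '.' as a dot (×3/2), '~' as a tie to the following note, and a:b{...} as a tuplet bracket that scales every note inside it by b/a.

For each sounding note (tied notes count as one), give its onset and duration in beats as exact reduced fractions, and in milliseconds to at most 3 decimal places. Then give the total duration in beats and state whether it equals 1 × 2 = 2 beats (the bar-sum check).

1) 0.0ms=0b +289.157ms=4/5b
2) 289.157ms=4/5b +289.157ms=4/5b
3) 578.313ms=8/5b +144.578ms=2/5b
Σ=2b of 2 (166bpm 2/4) — PASS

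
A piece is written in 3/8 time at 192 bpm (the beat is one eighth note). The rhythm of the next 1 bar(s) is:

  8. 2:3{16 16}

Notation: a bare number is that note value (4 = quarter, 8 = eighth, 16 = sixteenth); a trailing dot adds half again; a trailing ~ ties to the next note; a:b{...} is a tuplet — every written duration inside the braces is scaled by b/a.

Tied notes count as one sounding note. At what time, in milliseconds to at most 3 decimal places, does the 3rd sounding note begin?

note 3 onset = 9/4b = 703.125ms

1. 0.0ms @ 0 + 468.75ms (3/2)
2. 468.75ms @ 3/2 + 234.375ms (3/4)
3. 703.125ms @ 9/4 + 234.375ms (3/4)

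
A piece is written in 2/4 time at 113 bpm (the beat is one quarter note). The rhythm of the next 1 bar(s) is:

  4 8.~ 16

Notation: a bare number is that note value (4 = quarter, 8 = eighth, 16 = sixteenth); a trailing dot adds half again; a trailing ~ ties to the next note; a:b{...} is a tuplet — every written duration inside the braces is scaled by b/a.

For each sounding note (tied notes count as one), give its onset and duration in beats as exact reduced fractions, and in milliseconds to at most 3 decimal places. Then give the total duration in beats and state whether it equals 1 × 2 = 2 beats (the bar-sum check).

1) 0.0ms=0b +530.973ms=1b
2) 530.973ms=1b +530.973ms=1b
Σ=2b of 2 (113bpm 2/4) — PASS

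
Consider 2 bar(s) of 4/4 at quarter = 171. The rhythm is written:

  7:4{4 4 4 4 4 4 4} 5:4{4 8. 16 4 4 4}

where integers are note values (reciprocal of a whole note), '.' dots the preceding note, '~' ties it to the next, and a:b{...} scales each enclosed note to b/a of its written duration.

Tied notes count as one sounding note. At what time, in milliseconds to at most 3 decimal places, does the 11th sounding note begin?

note 11 onset = 28/5b = 1964.912ms

1. 0.0ms @ 0 + 200.501ms (4/7)
2. 200.501ms @ 4/7 + 200.501ms (4/7)
3. 401.003ms @ 8/7 + 200.501ms (4/7)
4. 601.504ms @ 12/7 + 200.501ms (4/7)
5. 802.005ms @ 16/7 + 200.501ms (4/7)
6. 1002.506ms @ 20/7 + 200.501ms (4/7)
7. 1203.008ms @ 24/7 + 200.501ms (4/7)
8. 1403.509ms @ 4 + 280.702ms (4/5)
9. 1684.211ms @ 24/5 + 210.526ms (3/5)
10. 1894.737ms @ 27/5 + 70.175ms (1/5)
11. 1964.912ms @ 28/5 + 280.702ms (4/5)
12. 2245.614ms @ 32/5 + 280.702ms (4/5)
13. 2526.316ms @ 36/5 + 280.702ms (4/5)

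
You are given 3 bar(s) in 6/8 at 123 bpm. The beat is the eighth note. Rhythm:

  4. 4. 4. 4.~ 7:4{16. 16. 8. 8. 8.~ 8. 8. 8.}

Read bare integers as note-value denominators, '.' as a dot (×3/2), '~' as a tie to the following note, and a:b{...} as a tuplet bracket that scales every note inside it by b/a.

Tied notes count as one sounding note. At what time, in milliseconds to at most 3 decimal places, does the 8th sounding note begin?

note 8 onset = 102/7b = 7108.014ms

1. 0.0ms @ 0 + 1463.415ms (3)
2. 1463.415ms @ 3 + 1463.415ms (3)
3. 2926.829ms @ 6 + 1463.415ms (3)
4. 4390.244ms @ 9 + 1672.474ms (24/7)
5. 6062.718ms @ 87/7 + 209.059ms (3/7)
6. 6271.777ms @ 90/7 + 418.118ms (6/7)
7. 6689.895ms @ 96/7 + 418.118ms (6/7)
8. 7108.014ms @ 102/7 + 836.237ms (12/7)
9. 7944.251ms @ 114/7 + 418.118ms (6/7)
10. 8362.369ms @ 120/7 + 418.118ms (6/7)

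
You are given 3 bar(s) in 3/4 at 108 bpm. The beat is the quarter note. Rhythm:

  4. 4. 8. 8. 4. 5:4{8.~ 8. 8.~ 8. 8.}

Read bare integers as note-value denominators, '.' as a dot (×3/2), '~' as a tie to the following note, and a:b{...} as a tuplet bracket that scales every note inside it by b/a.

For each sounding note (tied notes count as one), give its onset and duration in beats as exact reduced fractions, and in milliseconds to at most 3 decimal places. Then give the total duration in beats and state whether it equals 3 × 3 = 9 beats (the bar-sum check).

1) 0.0ms=0b +833.333ms=3/2b
2) 833.333ms=3/2b +833.333ms=3/2b
3) 1666.667ms=3b +416.667ms=3/4b
4) 2083.333ms=15/4b +416.667ms=3/4b
5) 2500.0ms=9/2b +833.333ms=3/2b
6) 3333.333ms=6b +666.667ms=6/5b
7) 4000.0ms=36/5b +666.667ms=6/5b
8) 4666.667ms=42/5b +333.333ms=3/5b
Σ=9b of 9 (108bpm 3/4) — PASS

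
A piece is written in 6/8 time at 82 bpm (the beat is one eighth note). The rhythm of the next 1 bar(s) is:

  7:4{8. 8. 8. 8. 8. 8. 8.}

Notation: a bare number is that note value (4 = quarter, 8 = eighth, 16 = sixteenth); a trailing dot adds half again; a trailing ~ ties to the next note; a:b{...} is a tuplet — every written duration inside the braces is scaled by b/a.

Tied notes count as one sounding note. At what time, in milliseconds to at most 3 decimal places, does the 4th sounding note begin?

note 4 onset = 18/7b = 1881.533ms

1. 0.0ms @ 0 + 627.178ms (6/7)
2. 627.178ms @ 6/7 + 627.178ms (6/7)
3. 1254.355ms @ 12/7 + 627.178ms (6/7)
4. 1881.533ms @ 18/7 + 627.178ms (6/7)
5. 2508.711ms @ 24/7 + 627.178ms (6/7)
6. 3135.889ms @ 30/7 + 627.178ms (6/7)
7. 3763.066ms @ 36/7 + 627.178ms (6/7)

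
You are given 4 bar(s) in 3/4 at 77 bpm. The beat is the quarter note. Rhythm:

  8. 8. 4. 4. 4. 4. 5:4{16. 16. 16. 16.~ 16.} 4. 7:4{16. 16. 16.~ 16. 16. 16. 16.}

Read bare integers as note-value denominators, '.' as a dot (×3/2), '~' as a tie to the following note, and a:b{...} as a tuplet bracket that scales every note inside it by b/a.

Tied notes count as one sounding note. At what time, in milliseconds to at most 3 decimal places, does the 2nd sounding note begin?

note 2 onset = 3/4b = 584.416ms

1. 0.0ms @ 0 + 584.416ms (3/4)
2. 584.416ms @ 3/4 + 584.416ms (3/4)
3. 1168.831ms @ 3/2 + 1168.831ms (3/2)
4. 2337.662ms @ 3 + 1168.831ms (3/2)
5. 3506.494ms @ 9/2 + 1168.831ms (3/2)
6. 4675.325ms @ 6 + 1168.831ms (3/2)
7. 5844.156ms @ 15/2 + 233.766ms (3/10)
8. 6077.922ms @ 39/5 + 233.766ms (3/10)
9. 6311.688ms @ 81/10 + 233.766ms (3/10)
10. 6545.455ms @ 42/5 + 467.532ms (3/5)
11. 7012.987ms @ 9 + 1168.831ms (3/2)
12. 8181.818ms @ 21/2 + 166.976ms (3/14)
13. 8348.794ms @ 75/7 + 166.976ms (3/14)
14. 8515.77ms @ 153/14 + 333.952ms (3/7)
15. 8849.722ms @ 159/14 + 166.976ms (3/14)
16. 9016.698ms @ 81/7 + 166.976ms (3/14)
17. 9183.673ms @ 165/14 + 166.976ms (3/14)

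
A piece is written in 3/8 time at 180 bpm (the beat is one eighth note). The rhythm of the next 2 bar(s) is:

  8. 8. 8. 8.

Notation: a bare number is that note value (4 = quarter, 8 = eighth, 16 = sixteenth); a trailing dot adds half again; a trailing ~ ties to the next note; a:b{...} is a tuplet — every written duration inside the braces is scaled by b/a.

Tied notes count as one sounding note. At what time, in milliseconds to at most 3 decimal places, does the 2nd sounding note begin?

1. 0.0ms @ 0 + 500.0ms (3/2)
2. 500.0ms @ 3/2 + 500.0ms (3/2)
3. 1000.0ms @ 3 + 500.0ms (3/2)
4. 1500.0ms @ 9/2 + 500.0ms (3/2)

note 2 onset = 3/2b = 500.0ms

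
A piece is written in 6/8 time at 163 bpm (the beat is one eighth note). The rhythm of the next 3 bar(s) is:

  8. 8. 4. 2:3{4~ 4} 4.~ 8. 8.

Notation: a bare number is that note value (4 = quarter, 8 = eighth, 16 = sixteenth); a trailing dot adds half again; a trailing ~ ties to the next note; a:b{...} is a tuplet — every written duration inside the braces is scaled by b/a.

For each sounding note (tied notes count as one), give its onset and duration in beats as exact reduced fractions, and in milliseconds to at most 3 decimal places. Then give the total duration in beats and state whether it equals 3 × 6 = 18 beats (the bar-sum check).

1) 0.0ms=0b +552.147ms=3/2b
2) 552.147ms=3/2b +552.147ms=3/2b
3) 1104.294ms=3b +1104.294ms=3b
4) 2208.589ms=6b +2208.589ms=6b
5) 4417.178ms=12b +1656.442ms=9/2b
6) 6073.62ms=33/2b +552.147ms=3/2b
Σ=18b of 18 (163bpm 6/8) — PASS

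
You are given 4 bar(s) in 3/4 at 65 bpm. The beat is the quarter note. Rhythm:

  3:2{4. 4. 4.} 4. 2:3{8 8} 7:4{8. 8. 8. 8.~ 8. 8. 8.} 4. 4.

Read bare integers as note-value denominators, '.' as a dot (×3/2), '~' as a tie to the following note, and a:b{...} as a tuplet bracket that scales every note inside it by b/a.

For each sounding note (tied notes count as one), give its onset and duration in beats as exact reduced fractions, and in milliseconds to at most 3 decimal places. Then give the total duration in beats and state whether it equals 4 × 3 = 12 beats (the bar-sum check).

1) 0.0ms=0b +923.077ms=1b
2) 923.077ms=1b +923.077ms=1b
3) 1846.154ms=2b +923.077ms=1b
4) 2769.231ms=3b +1384.615ms=3/2b
5) 4153.846ms=9/2b +692.308ms=3/4b
6) 4846.154ms=21/4b +692.308ms=3/4b
7) 5538.462ms=6b +395.604ms=3/7b
8) 5934.066ms=45/7b +395.604ms=3/7b
9) 6329.67ms=48/7b +395.604ms=3/7b
10) 6725.275ms=51/7b +791.209ms=6/7b
11) 7516.484ms=57/7b +395.604ms=3/7b
12) 7912.088ms=60/7b +395.604ms=3/7b
13) 8307.692ms=9b +1384.615ms=3/2b
14) 9692.308ms=21/2b +1384.615ms=3/2b
Σ=12b of 12 (65bpm 3/4) — PASS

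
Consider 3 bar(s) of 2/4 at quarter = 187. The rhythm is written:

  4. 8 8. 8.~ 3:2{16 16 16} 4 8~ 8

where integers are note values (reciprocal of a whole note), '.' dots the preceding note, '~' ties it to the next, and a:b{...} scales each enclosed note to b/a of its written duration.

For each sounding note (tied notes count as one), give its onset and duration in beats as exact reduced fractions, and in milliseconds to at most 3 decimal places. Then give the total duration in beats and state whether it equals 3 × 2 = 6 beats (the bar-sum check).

1) 0.0ms=0b +481.283ms=3/2b
2) 481.283ms=3/2b +160.428ms=1/2b
3) 641.711ms=2b +240.642ms=3/4b
4) 882.353ms=11/4b +294.118ms=11/12b
5) 1176.471ms=11/3b +53.476ms=1/6b
6) 1229.947ms=23/6b +53.476ms=1/6b
7) 1283.422ms=4b +320.856ms=1b
8) 1604.278ms=5b +320.856ms=1b
Σ=6b of 6 (187bpm 2/4) — PASS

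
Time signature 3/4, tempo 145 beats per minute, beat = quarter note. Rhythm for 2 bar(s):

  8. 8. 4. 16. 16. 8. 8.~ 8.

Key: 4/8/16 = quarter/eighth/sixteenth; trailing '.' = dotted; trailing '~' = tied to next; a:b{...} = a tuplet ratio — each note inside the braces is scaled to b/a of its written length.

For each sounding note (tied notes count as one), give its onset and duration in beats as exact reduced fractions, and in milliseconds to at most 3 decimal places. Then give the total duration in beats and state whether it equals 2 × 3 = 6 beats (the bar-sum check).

1) 0.0ms=0b +310.345ms=3/4b
2) 310.345ms=3/4b +310.345ms=3/4b
3) 620.69ms=3/2b +620.69ms=3/2b
4) 1241.379ms=3b +155.172ms=3/8b
5) 1396.552ms=27/8b +155.172ms=3/8b
6) 1551.724ms=15/4b +310.345ms=3/4b
7) 1862.069ms=9/2b +620.69ms=3/2b
Σ=6b of 6 (145bpm 3/4) — PASS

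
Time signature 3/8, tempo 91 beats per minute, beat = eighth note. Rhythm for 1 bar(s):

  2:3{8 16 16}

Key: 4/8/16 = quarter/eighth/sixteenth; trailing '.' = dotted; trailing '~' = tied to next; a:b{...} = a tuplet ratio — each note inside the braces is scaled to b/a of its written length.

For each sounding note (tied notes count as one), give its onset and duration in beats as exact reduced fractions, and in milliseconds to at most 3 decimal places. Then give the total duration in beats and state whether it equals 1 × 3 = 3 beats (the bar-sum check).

1) 0.0ms=0b +989.011ms=3/2b
2) 989.011ms=3/2b +494.505ms=3/4b
3) 1483.516ms=9/4b +494.505ms=3/4b
Σ=3b of 3 (91bpm 3/8) — PASS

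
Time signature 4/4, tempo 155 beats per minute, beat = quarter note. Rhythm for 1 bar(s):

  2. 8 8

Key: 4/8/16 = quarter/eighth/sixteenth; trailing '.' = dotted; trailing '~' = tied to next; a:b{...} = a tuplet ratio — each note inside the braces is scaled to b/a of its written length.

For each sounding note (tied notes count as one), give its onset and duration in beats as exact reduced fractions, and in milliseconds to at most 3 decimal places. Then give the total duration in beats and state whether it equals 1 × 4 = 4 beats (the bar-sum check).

1) 0.0ms=0b +1161.29ms=3b
2) 1161.29ms=3b +193.548ms=1/2b
3) 1354.839ms=7/2b +193.548ms=1/2b
Σ=4b of 4 (155bpm 4/4) — PASS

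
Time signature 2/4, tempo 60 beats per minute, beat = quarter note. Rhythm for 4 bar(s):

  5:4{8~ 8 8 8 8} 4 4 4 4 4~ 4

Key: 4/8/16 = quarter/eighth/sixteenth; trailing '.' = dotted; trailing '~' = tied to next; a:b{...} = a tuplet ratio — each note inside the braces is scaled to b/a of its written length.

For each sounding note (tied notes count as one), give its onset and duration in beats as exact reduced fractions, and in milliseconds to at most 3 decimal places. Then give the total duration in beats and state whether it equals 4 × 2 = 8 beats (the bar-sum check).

1) 0.0ms=0b +800.0ms=4/5b
2) 800.0ms=4/5b +400.0ms=2/5b
3) 1200.0ms=6/5b +400.0ms=2/5b
4) 1600.0ms=8/5b +400.0ms=2/5b
5) 2000.0ms=2b +1000.0ms=1b
6) 3000.0ms=3b +1000.0ms=1b
7) 4000.0ms=4b +1000.0ms=1b
8) 5000.0ms=5b +1000.0ms=1b
9) 6000.0ms=6b +2000.0ms=2b
Σ=8b of 8 (60bpm 2/4) — PASS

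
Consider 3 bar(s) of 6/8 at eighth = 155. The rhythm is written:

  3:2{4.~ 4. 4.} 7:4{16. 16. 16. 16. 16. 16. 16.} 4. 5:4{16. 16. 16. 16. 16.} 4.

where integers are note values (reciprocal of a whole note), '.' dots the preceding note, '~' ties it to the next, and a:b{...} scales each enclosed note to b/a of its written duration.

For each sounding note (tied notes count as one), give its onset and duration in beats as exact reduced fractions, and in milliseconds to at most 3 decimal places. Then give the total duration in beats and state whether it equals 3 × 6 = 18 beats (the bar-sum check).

1) 0.0ms=0b +1548.387ms=4b
2) 1548.387ms=4b +774.194ms=2b
3) 2322.581ms=6b +165.899ms=3/7b
4) 2488.479ms=45/7b +165.899ms=3/7b
5) 2654.378ms=48/7b +165.899ms=3/7b
6) 2820.276ms=51/7b +165.899ms=3/7b
7) 2986.175ms=54/7b +165.899ms=3/7b
8) 3152.074ms=57/7b +165.899ms=3/7b
9) 3317.972ms=60/7b +165.899ms=3/7b
10) 3483.871ms=9b +1161.29ms=3b
11) 4645.161ms=12b +232.258ms=3/5b
12) 4877.419ms=63/5b +232.258ms=3/5b
13) 5109.677ms=66/5b +232.258ms=3/5b
14) 5341.935ms=69/5b +232.258ms=3/5b
15) 5574.194ms=72/5b +232.258ms=3/5b
16) 5806.452ms=15b +1161.29ms=3b
Σ=18b of 18 (155bpm 6/8) — PASS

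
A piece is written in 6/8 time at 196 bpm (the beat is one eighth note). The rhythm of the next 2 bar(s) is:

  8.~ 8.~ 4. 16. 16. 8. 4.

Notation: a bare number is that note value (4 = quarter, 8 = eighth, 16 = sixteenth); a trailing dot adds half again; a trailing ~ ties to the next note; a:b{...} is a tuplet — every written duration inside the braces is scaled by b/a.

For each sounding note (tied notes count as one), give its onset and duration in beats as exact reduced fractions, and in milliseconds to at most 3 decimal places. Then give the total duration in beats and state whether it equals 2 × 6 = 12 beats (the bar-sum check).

1) 0.0ms=0b +1836.735ms=6b
2) 1836.735ms=6b +229.592ms=3/4b
3) 2066.327ms=27/4b +229.592ms=3/4b
4) 2295.918ms=15/2b +459.184ms=3/2b
5) 2755.102ms=9b +918.367ms=3b
Σ=12b of 12 (196bpm 6/8) — PASS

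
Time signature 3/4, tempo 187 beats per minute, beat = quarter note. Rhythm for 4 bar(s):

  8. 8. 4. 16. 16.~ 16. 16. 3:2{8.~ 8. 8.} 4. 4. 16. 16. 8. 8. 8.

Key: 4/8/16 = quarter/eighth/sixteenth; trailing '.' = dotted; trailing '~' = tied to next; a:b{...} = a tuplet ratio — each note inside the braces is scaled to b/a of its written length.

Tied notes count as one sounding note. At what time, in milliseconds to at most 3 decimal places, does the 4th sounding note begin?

1. 0.0ms @ 0 + 240.642ms (3/4)
2. 240.642ms @ 3/4 + 240.642ms (3/4)
3. 481.283ms @ 3/2 + 481.283ms (3/2)
4. 962.567ms @ 3 + 120.321ms (3/8)
5. 1082.888ms @ 27/8 + 240.642ms (3/4)
6. 1323.529ms @ 33/8 + 120.321ms (3/8)
7. 1443.85ms @ 9/2 + 320.856ms (1)
8. 1764.706ms @ 11/2 + 160.428ms (1/2)
9. 1925.134ms @ 6 + 481.283ms (3/2)
10. 2406.417ms @ 15/2 + 481.283ms (3/2)
11. 2887.701ms @ 9 + 120.321ms (3/8)
12. 3008.021ms @ 75/8 + 120.321ms (3/8)
13. 3128.342ms @ 39/4 + 240.642ms (3/4)
14. 3368.984ms @ 21/2 + 240.642ms (3/4)
15. 3609.626ms @ 45/4 + 240.642ms (3/4)

note 4 onset = 3b = 962.567ms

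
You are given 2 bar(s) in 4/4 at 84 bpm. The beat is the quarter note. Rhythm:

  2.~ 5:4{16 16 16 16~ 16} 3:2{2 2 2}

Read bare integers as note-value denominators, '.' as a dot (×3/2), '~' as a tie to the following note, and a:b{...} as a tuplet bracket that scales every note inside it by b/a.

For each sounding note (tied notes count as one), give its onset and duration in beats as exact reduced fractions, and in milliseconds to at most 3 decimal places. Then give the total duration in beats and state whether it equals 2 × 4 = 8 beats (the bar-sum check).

1) 0.0ms=0b +2285.714ms=16/5b
2) 2285.714ms=16/5b +142.857ms=1/5b
3) 2428.571ms=17/5b +142.857ms=1/5b
4) 2571.429ms=18/5b +285.714ms=2/5b
5) 2857.143ms=4b +952.381ms=4/3b
6) 3809.524ms=16/3b +952.381ms=4/3b
7) 4761.905ms=20/3b +952.381ms=4/3b
Σ=8b of 8 (84bpm 4/4) — PASS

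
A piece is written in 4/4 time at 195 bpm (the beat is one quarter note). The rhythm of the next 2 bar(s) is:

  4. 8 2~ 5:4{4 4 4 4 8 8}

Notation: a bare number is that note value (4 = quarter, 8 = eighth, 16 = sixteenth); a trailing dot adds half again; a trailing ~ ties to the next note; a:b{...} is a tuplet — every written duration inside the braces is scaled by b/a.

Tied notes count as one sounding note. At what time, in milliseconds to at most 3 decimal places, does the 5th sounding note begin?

note 5 onset = 28/5b = 1723.077ms

1. 0.0ms @ 0 + 461.538ms (3/2)
2. 461.538ms @ 3/2 + 153.846ms (1/2)
3. 615.385ms @ 2 + 861.538ms (14/5)
4. 1476.923ms @ 24/5 + 246.154ms (4/5)
5. 1723.077ms @ 28/5 + 246.154ms (4/5)
6. 1969.231ms @ 32/5 + 246.154ms (4/5)
7. 2215.385ms @ 36/5 + 123.077ms (2/5)
8. 2338.462ms @ 38/5 + 123.077ms (2/5)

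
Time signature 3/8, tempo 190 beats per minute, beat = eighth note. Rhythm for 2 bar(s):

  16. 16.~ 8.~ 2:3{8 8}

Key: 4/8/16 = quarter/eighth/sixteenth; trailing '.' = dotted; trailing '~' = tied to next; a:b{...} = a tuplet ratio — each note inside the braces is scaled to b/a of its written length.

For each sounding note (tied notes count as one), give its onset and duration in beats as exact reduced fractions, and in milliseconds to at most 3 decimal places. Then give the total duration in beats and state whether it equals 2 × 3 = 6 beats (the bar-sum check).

1) 0.0ms=0b +236.842ms=3/4b
2) 236.842ms=3/4b +1184.211ms=15/4b
3) 1421.053ms=9/2b +473.684ms=3/2b
Σ=6b of 6 (190bpm 3/8) — PASS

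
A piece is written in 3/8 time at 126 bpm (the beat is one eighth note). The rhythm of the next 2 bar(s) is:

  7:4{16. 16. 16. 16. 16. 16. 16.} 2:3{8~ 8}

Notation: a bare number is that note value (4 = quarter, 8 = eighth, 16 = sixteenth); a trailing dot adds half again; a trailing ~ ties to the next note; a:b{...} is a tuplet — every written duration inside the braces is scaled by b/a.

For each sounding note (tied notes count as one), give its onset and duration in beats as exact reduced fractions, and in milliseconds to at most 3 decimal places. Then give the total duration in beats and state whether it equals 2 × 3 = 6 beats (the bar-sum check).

1) 0.0ms=0b +204.082ms=3/7b
2) 204.082ms=3/7b +204.082ms=3/7b
3) 408.163ms=6/7b +204.082ms=3/7b
4) 612.245ms=9/7b +204.082ms=3/7b
5) 816.327ms=12/7b +204.082ms=3/7b
6) 1020.408ms=15/7b +204.082ms=3/7b
7) 1224.49ms=18/7b +204.082ms=3/7b
8) 1428.571ms=3b +1428.571ms=3b
Σ=6b of 6 (126bpm 3/8) — PASS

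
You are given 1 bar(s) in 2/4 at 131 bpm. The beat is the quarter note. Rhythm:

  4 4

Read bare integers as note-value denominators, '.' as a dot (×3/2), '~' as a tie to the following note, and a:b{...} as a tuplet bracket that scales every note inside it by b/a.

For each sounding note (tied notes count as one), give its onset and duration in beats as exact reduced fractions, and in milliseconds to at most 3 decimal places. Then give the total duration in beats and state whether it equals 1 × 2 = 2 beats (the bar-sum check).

1) 0.0ms=0b +458.015ms=1b
2) 458.015ms=1b +458.015ms=1b
Σ=2b of 2 (131bpm 2/4) — PASS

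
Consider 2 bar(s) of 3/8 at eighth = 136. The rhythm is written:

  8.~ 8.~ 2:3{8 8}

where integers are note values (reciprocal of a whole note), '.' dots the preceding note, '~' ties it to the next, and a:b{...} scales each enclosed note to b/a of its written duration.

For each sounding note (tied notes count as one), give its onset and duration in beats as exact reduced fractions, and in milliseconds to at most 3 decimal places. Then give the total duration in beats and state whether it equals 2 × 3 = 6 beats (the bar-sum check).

1) 0.0ms=0b +1985.294ms=9/2b
2) 1985.294ms=9/2b +661.765ms=3/2b
Σ=6b of 6 (136bpm 3/8) — PASS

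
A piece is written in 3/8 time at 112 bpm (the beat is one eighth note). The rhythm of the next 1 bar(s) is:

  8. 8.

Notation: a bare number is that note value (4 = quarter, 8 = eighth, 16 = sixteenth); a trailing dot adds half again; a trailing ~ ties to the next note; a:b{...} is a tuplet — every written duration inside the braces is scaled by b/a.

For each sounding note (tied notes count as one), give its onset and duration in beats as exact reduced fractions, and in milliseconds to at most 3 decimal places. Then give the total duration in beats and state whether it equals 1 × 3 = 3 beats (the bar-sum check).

1) 0.0ms=0b +803.571ms=3/2b
2) 803.571ms=3/2b +803.571ms=3/2b
Σ=3b of 3 (112bpm 3/8) — PASS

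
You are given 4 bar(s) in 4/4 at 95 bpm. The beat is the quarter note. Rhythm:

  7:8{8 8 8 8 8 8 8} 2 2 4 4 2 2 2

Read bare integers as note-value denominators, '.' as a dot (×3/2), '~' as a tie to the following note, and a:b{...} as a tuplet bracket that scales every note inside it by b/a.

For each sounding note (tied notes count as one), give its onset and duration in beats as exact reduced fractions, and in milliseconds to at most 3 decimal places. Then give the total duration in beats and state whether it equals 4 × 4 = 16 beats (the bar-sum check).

1) 0.0ms=0b +360.902ms=4/7b
2) 360.902ms=4/7b +360.902ms=4/7b
3) 721.805ms=8/7b +360.902ms=4/7b
4) 1082.707ms=12/7b +360.902ms=4/7b
5) 1443.609ms=16/7b +360.902ms=4/7b
6) 1804.511ms=20/7b +360.902ms=4/7b
7) 2165.414ms=24/7b +360.902ms=4/7b
8) 2526.316ms=4b +1263.158ms=2b
9) 3789.474ms=6b +1263.158ms=2b
10) 5052.632ms=8b +631.579ms=1b
11) 5684.211ms=9b +631.579ms=1b
12) 6315.789ms=10b +1263.158ms=2b
13) 7578.947ms=12b +1263.158ms=2b
14) 8842.105ms=14b +1263.158ms=2b
Σ=16b of 16 (95bpm 4/4) — PASS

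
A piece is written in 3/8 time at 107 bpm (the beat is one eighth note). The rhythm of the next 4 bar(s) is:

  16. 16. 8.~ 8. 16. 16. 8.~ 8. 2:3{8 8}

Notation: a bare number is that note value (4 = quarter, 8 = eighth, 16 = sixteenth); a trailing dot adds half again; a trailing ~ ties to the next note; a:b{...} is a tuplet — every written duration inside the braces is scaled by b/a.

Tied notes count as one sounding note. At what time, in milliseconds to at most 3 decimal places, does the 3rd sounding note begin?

1. 0.0ms @ 0 + 420.561ms (3/4)
2. 420.561ms @ 3/4 + 420.561ms (3/4)
3. 841.121ms @ 3/2 + 1682.243ms (3)
4. 2523.364ms @ 9/2 + 420.561ms (3/4)
5. 2943.925ms @ 21/4 + 420.561ms (3/4)
6. 3364.486ms @ 6 + 1682.243ms (3)
7. 5046.729ms @ 9 + 841.121ms (3/2)
8. 5887.85ms @ 21/2 + 841.121ms (3/2)

note 3 onset = 3/2b = 841.121ms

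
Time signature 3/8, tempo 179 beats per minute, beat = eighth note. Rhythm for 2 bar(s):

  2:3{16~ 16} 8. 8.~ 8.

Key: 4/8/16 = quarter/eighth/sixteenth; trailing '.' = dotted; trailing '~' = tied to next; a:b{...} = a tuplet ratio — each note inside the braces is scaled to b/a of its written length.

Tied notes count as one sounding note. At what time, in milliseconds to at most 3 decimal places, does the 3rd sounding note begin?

note 3 onset = 3b = 1005.587ms

1. 0.0ms @ 0 + 502.793ms (3/2)
2. 502.793ms @ 3/2 + 502.793ms (3/2)
3. 1005.587ms @ 3 + 1005.587ms (3)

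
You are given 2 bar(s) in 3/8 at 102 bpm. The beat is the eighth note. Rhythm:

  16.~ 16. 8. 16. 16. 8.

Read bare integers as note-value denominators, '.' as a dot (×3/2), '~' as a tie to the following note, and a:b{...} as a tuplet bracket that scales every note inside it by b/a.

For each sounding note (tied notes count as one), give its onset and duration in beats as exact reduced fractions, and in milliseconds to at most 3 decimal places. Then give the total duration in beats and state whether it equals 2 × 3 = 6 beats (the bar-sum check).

1) 0.0ms=0b +882.353ms=3/2b
2) 882.353ms=3/2b +882.353ms=3/2b
3) 1764.706ms=3b +441.176ms=3/4b
4) 2205.882ms=15/4b +441.176ms=3/4b
5) 2647.059ms=9/2b +882.353ms=3/2b
Σ=6b of 6 (102bpm 3/8) — PASS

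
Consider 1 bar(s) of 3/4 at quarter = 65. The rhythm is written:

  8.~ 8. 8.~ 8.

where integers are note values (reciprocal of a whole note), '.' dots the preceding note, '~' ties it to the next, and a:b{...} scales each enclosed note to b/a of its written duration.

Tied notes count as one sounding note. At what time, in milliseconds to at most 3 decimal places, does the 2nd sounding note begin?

note 2 onset = 3/2b = 1384.615ms

1. 0.0ms @ 0 + 1384.615ms (3/2)
2. 1384.615ms @ 3/2 + 1384.615ms (3/2)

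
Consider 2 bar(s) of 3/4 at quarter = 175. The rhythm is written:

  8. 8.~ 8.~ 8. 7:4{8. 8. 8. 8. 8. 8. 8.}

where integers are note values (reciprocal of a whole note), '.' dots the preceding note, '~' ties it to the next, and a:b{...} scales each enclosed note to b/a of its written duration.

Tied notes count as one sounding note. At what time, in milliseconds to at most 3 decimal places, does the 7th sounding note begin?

1. 0.0ms @ 0 + 257.143ms (3/4)
2. 257.143ms @ 3/4 + 771.429ms (9/4)
3. 1028.571ms @ 3 + 146.939ms (3/7)
4. 1175.51ms @ 24/7 + 146.939ms (3/7)
5. 1322.449ms @ 27/7 + 146.939ms (3/7)
6. 1469.388ms @ 30/7 + 146.939ms (3/7)
7. 1616.327ms @ 33/7 + 146.939ms (3/7)
8. 1763.265ms @ 36/7 + 146.939ms (3/7)
9. 1910.204ms @ 39/7 + 146.939ms (3/7)

note 7 onset = 33/7b = 1616.327ms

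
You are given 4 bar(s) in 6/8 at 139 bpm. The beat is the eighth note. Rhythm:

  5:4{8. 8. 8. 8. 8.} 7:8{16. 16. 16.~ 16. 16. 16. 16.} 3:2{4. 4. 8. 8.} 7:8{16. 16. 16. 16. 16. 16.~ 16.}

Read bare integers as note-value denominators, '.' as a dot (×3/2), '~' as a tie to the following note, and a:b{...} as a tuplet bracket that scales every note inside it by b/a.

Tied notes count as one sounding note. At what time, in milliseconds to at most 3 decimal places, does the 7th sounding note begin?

1. 0.0ms @ 0 + 517.986ms (6/5)
2. 517.986ms @ 6/5 + 517.986ms (6/5)
3. 1035.971ms @ 12/5 + 517.986ms (6/5)
4. 1553.957ms @ 18/5 + 517.986ms (6/5)
5. 2071.942ms @ 24/5 + 517.986ms (6/5)
6. 2589.928ms @ 6 + 369.99ms (6/7)
7. 2959.918ms @ 48/7 + 369.99ms (6/7)
8. 3329.908ms @ 54/7 + 739.979ms (12/7)
9. 4069.887ms @ 66/7 + 369.99ms (6/7)
10. 4439.877ms @ 72/7 + 369.99ms (6/7)
11. 4809.866ms @ 78/7 + 369.99ms (6/7)
12. 5179.856ms @ 12 + 863.309ms (2)
13. 6043.165ms @ 14 + 863.309ms (2)
14. 6906.475ms @ 16 + 431.655ms (1)
15. 7338.129ms @ 17 + 431.655ms (1)
16. 7769.784ms @ 18 + 369.99ms (6/7)
17. 8139.774ms @ 132/7 + 369.99ms (6/7)
18. 8509.764ms @ 138/7 + 369.99ms (6/7)
19. 8879.753ms @ 144/7 + 369.99ms (6/7)
20. 9249.743ms @ 150/7 + 369.99ms (6/7)
21. 9619.733ms @ 156/7 + 739.979ms (12/7)

note 7 onset = 48/7b = 2959.918ms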